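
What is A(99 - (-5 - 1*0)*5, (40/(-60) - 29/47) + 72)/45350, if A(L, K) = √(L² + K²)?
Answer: √405111097/6394350 ≈ 0.0031477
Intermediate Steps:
A(L, K) = √(K² + L²)
A(99 - (-5 - 1*0)*5, (40/(-60) - 29/47) + 72)/45350 = √(((40/(-60) - 29/47) + 72)² + (99 - (-5 - 1*0)*5)²)/45350 = √(((40*(-1/60) - 29*1/47) + 72)² + (99 - (-5 + 0)*5)²)*(1/45350) = √(((-⅔ - 29/47) + 72)² + (99 - 1*(-5)*5)²)*(1/45350) = √((-181/141 + 72)² + (99 + 5*5)²)*(1/45350) = √((9971/141)² + (99 + 25)²)*(1/45350) = √(99420841/19881 + 124²)*(1/45350) = √(99420841/19881 + 15376)*(1/45350) = √(405111097/19881)*(1/45350) = (√405111097/141)*(1/45350) = √405111097/6394350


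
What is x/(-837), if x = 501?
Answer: -167/279 ≈ -0.59857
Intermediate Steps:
x/(-837) = 501/(-837) = 501*(-1/837) = -167/279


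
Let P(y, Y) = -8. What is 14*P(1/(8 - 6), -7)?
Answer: -112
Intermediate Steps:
14*P(1/(8 - 6), -7) = 14*(-8) = -112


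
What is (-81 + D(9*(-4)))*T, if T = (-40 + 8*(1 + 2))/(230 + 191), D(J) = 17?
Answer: 1024/421 ≈ 2.4323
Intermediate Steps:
T = -16/421 (T = (-40 + 8*3)/421 = (-40 + 24)*(1/421) = -16*1/421 = -16/421 ≈ -0.038005)
(-81 + D(9*(-4)))*T = (-81 + 17)*(-16/421) = -64*(-16/421) = 1024/421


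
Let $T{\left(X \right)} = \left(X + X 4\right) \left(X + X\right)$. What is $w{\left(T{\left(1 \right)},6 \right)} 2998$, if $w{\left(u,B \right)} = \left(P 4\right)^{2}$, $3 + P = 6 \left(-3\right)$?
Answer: $21153888$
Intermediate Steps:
$P = -21$ ($P = -3 + 6 \left(-3\right) = -3 - 18 = -21$)
$T{\left(X \right)} = 10 X^{2}$ ($T{\left(X \right)} = \left(X + 4 X\right) 2 X = 5 X 2 X = 10 X^{2}$)
$w{\left(u,B \right)} = 7056$ ($w{\left(u,B \right)} = \left(\left(-21\right) 4\right)^{2} = \left(-84\right)^{2} = 7056$)
$w{\left(T{\left(1 \right)},6 \right)} 2998 = 7056 \cdot 2998 = 21153888$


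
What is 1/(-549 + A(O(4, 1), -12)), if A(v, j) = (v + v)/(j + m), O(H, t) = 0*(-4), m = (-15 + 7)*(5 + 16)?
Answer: -1/549 ≈ -0.0018215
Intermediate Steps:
m = -168 (m = -8*21 = -168)
O(H, t) = 0
A(v, j) = 2*v/(-168 + j) (A(v, j) = (v + v)/(j - 168) = (2*v)/(-168 + j) = 2*v/(-168 + j))
1/(-549 + A(O(4, 1), -12)) = 1/(-549 + 2*0/(-168 - 12)) = 1/(-549 + 2*0/(-180)) = 1/(-549 + 2*0*(-1/180)) = 1/(-549 + 0) = 1/(-549) = -1/549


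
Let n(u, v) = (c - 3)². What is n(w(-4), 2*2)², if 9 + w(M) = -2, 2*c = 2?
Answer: 16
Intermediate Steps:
c = 1 (c = (½)*2 = 1)
w(M) = -11 (w(M) = -9 - 2 = -11)
n(u, v) = 4 (n(u, v) = (1 - 3)² = (-2)² = 4)
n(w(-4), 2*2)² = 4² = 16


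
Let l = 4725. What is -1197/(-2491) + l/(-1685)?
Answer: -1950606/839467 ≈ -2.3236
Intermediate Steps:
-1197/(-2491) + l/(-1685) = -1197/(-2491) + 4725/(-1685) = -1197*(-1/2491) + 4725*(-1/1685) = 1197/2491 - 945/337 = -1950606/839467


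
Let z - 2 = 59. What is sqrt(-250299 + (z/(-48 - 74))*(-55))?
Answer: I*sqrt(1001086)/2 ≈ 500.27*I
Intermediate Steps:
z = 61 (z = 2 + 59 = 61)
sqrt(-250299 + (z/(-48 - 74))*(-55)) = sqrt(-250299 + (61/(-48 - 74))*(-55)) = sqrt(-250299 + (61/(-122))*(-55)) = sqrt(-250299 + (61*(-1/122))*(-55)) = sqrt(-250299 - 1/2*(-55)) = sqrt(-250299 + 55/2) = sqrt(-500543/2) = I*sqrt(1001086)/2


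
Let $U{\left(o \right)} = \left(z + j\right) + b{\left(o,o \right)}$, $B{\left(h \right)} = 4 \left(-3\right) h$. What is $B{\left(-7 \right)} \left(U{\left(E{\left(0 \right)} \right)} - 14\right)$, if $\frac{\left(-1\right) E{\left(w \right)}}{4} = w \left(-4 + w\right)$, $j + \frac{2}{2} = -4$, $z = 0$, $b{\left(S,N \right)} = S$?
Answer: $-1596$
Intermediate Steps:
$j = -5$ ($j = -1 - 4 = -5$)
$B{\left(h \right)} = - 12 h$
$E{\left(w \right)} = - 4 w \left(-4 + w\right)$
$U{\left(o \right)} = -5 + o$ ($U{\left(o \right)} = \left(0 - 5\right) + o = -5 + o$)
$B{\left(-7 \right)} \left(U{\left(E{\left(0 \right)} \right)} - 14\right) = \left(-12\right) \left(-7\right) \left(\left(-5 + 4 \cdot 0 \left(4 - 0\right)\right) - 14\right) = 84 \left(\left(-5 + 4 \cdot 0 \left(4 + 0\right)\right) - 14\right) = 84 \left(\left(-5 + 4 \cdot 0 \cdot 4\right) - 14\right) = 84 \left(\left(-5 + 0\right) - 14\right) = 84 \left(-5 - 14\right) = 84 \left(-19\right) = -1596$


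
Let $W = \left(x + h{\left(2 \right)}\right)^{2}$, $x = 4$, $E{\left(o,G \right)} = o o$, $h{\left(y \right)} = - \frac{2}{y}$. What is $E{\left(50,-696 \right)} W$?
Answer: $22500$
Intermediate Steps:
$E{\left(o,G \right)} = o^{2}$
$W = 9$ ($W = \left(4 - \frac{2}{2}\right)^{2} = \left(4 - 1\right)^{2} = 3^{2} = 9$)
$E{\left(50,-696 \right)} W = 50^{2} \cdot 9 = 2500 \cdot 9 = 22500$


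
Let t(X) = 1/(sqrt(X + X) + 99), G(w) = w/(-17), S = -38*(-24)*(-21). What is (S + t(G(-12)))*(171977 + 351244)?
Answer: -556460785915371/55531 - 348814*sqrt(102)/55531 ≈ -1.0021e+10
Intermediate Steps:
S = -19152 (S = 912*(-21) = -19152)
G(w) = -w/17 (G(w) = w*(-1/17) = -w/17)
t(X) = 1/(99 + sqrt(2)*sqrt(X)) (t(X) = 1/(sqrt(2*X) + 99) = 1/(sqrt(2)*sqrt(X) + 99) = 1/(99 + sqrt(2)*sqrt(X)))
(S + t(G(-12)))*(171977 + 351244) = (-19152 + 1/(99 + sqrt(2)*sqrt(-1/17*(-12))))*(171977 + 351244) = (-19152 + 1/(99 + sqrt(2)*sqrt(12/17)))*523221 = (-19152 + 1/(99 + sqrt(2)*(2*sqrt(51)/17)))*523221 = (-19152 + 1/(99 + 2*sqrt(102)/17))*523221 = -10020728592 + 523221/(99 + 2*sqrt(102)/17)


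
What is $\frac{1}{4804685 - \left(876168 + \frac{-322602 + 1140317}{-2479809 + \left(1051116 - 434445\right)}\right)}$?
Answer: $\frac{1863138}{7319370124061} \approx 2.5455 \cdot 10^{-7}$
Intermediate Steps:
$\frac{1}{4804685 - \left(876168 + \frac{-322602 + 1140317}{-2479809 + \left(1051116 - 434445\right)}\right)} = \frac{1}{4804685 - \left(876168 + \frac{817715}{-2479809 + \left(1051116 - 434445\right)}\right)} = \frac{1}{4804685 - \left(876168 + \frac{817715}{-2479809 + 616671}\right)} = \frac{1}{4804685 - \left(876168 + \frac{817715}{-1863138}\right)} = \frac{1}{4804685 - \left(876168 + 817715 \left(- \frac{1}{1863138}\right)\right)} = \frac{1}{4804685 - \frac{1632421077469}{1863138}} = \frac{1}{\frac{7319370124061}{1863138}} = \frac{1863138}{7319370124061}$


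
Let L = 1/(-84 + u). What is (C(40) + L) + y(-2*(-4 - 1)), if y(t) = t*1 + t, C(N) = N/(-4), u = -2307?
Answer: 23909/2391 ≈ 9.9996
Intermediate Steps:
C(N) = -N/4 (C(N) = N*(-1/4) = -N/4)
y(t) = 2*t (y(t) = t + t = 2*t)
L = -1/2391 (L = 1/(-84 - 2307) = 1/(-2391) = -1/2391 ≈ -0.00041824)
(C(40) + L) + y(-2*(-4 - 1)) = (-1/4*40 - 1/2391) + 2*(-2*(-4 - 1)) = (-10 - 1/2391) + 2*(-2*(-5)) = -23911/2391 + 2*10 = -23911/2391 + 20 = 23909/2391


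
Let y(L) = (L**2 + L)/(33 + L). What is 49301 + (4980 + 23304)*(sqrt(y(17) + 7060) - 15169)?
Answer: -428990695 + 28284*sqrt(176653)/5 ≈ -4.2661e+8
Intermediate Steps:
y(L) = (L + L**2)/(33 + L)
49301 + (4980 + 23304)*(sqrt(y(17) + 7060) - 15169) = 49301 + (4980 + 23304)*(sqrt(17*(1 + 17)/(33 + 17) + 7060) - 15169) = 49301 + 28284*(sqrt(17*18/50 + 7060) - 15169) = 49301 + 28284*(sqrt(17*(1/50)*18 + 7060) - 15169) = 49301 + 28284*(sqrt(153/25 + 7060) - 15169) = 49301 + 28284*(sqrt(176653/25) - 15169) = 49301 + 28284*(sqrt(176653)/5 - 15169) = 49301 + 28284*(-15169 + sqrt(176653)/5) = 49301 + (-429039996 + 28284*sqrt(176653)/5) = -428990695 + 28284*sqrt(176653)/5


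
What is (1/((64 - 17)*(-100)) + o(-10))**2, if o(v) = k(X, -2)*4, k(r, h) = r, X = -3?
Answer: 3181072801/22090000 ≈ 144.01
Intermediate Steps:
o(v) = -12 (o(v) = -3*4 = -12)
(1/((64 - 17)*(-100)) + o(-10))**2 = (1/((64 - 17)*(-100)) - 12)**2 = (-1/100/47 - 12)**2 = ((1/47)*(-1/100) - 12)**2 = (-1/4700 - 12)**2 = (-56401/4700)**2 = 3181072801/22090000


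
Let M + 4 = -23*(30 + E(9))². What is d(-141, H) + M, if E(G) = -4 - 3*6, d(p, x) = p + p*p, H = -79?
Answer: 18264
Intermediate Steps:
d(p, x) = p + p²
E(G) = -22 (E(G) = -4 - 18 = -22)
M = -1476 (M = -4 - 23*(30 - 22)² = -4 - 23*8² = -4 - 23*64 = -4 - 1472 = -1476)
d(-141, H) + M = -141*(1 - 141) - 1476 = -141*(-140) - 1476 = 19740 - 1476 = 18264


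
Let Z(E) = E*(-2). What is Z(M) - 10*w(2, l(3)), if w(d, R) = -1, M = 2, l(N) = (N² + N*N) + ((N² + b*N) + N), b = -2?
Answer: 6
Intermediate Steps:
l(N) = -N + 3*N² (l(N) = (N² + N*N) + ((N² - 2*N) + N) = (N² + N²) + (N² - N) = 2*N² + (N² - N) = -N + 3*N²)
Z(E) = -2*E
Z(M) - 10*w(2, l(3)) = -2*2 - 10*(-1) = -4 + 10 = 6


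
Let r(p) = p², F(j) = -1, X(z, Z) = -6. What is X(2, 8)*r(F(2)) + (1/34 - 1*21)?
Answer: -917/34 ≈ -26.971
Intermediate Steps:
X(2, 8)*r(F(2)) + (1/34 - 1*21) = -6*(-1)² + (1/34 - 1*21) = -6*1 + (1/34 - 21) = -6 - 713/34 = -917/34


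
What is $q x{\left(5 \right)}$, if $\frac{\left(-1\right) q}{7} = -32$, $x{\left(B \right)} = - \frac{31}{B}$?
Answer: $- \frac{6944}{5} \approx -1388.8$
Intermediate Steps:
$q = 224$ ($q = \left(-7\right) \left(-32\right) = 224$)
$q x{\left(5 \right)} = 224 \left(- \frac{31}{5}\right) = - \frac{6944}{5}$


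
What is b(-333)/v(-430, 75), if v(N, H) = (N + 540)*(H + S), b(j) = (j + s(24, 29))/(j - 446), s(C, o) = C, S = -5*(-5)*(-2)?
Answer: 309/2142250 ≈ 0.00014424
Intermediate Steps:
S = -50 (S = 25*(-2) = -50)
b(j) = (24 + j)/(-446 + j) (b(j) = (j + 24)/(j - 446) = (24 + j)/(-446 + j))
v(N, H) = (-50 + H)*(540 + N) (v(N, H) = (N + 540)*(H - 50) = (540 + N)*(-50 + H) = (-50 + H)*(540 + N))
b(-333)/v(-430, 75) = ((24 - 333)/(-446 - 333))/(-27000 - 50*(-430) + 540*75 + 75*(-430)) = (-309/(-779))/(-27000 + 21500 + 40500 - 32250) = -1/779*(-309)/2750 = (309/779)*(1/2750) = 309/2142250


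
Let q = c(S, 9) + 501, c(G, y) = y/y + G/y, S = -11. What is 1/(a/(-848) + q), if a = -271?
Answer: 7632/3824375 ≈ 0.0019956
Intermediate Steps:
c(G, y) = 1 + G/y
q = 4507/9 (q = (-11 + 9)/9 + 501 = (⅑)*(-2) + 501 = -2/9 + 501 = 4507/9 ≈ 500.78)
1/(a/(-848) + q) = 1/(-271/(-848) + 4507/9) = 1/(-271*(-1/848) + 4507/9) = 1/(271/848 + 4507/9) = 1/(3824375/7632) = 7632/3824375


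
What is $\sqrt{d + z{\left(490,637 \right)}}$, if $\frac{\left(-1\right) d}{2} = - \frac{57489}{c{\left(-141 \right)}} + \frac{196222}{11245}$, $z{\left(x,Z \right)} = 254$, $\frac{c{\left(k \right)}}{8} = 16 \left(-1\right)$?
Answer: $\frac{i \sqrt{32522769105}}{6920} \approx 26.061 i$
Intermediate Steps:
$c{\left(k \right)} = -128$ ($c{\left(k \right)} = 8 \cdot 16 \left(-1\right) = 8 \left(-16\right) = -128$)
$d = - \frac{51660017}{55360}$ ($d = - 2 \left(- \frac{57489}{-128} + \frac{196222}{11245}\right) = - 2 \left(\left(-57489\right) \left(- \frac{1}{128}\right) + 196222 \cdot \frac{1}{11245}\right) = - 2 \left(\frac{57489}{128} + \frac{15094}{865}\right) = \left(-2\right) \frac{51660017}{110720} = - \frac{51660017}{55360} \approx -933.17$)
$\sqrt{d + z{\left(490,637 \right)}} = \sqrt{- \frac{51660017}{55360} + 254} = \sqrt{- \frac{37598577}{55360}} = \frac{i \sqrt{32522769105}}{6920}$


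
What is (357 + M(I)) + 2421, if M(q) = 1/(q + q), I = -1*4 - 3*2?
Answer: 55559/20 ≈ 2777.9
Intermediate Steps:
I = -10 (I = -4 - 6 = -10)
M(q) = 1/(2*q)
(357 + M(I)) + 2421 = (357 + (½)/(-10)) + 2421 = (357 + (½)*(-⅒)) + 2421 = (357 - 1/20) + 2421 = 7139/20 + 2421 = 55559/20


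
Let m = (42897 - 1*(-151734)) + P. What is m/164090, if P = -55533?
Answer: 69549/82045 ≈ 0.84769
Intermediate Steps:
m = 139098 (m = (42897 - 1*(-151734)) - 55533 = (42897 + 151734) - 55533 = 194631 - 55533 = 139098)
m/164090 = 139098/164090 = 139098*(1/164090) = 69549/82045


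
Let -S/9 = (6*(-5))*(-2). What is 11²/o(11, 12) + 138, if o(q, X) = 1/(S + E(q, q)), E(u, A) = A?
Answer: -63871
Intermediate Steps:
S = -540 (S = -9*6*(-5)*(-2) = -(-270)*(-2) = -9*60 = -540)
o(q, X) = 1/(-540 + q)
11²/o(11, 12) + 138 = 11²/(1/(-540 + 11)) + 138 = 121/(1/(-529)) + 138 = 121/(-1/529) + 138 = 121*(-529) + 138 = -64009 + 138 = -63871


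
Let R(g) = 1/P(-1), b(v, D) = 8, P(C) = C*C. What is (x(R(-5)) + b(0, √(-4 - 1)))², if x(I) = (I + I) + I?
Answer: 121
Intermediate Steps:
P(C) = C²
R(g) = 1 (R(g) = 1/((-1)²) = 1/1 = 1)
x(I) = 3*I (x(I) = 2*I + I = 3*I)
(x(R(-5)) + b(0, √(-4 - 1)))² = (3*1 + 8)² = (3 + 8)² = 11² = 121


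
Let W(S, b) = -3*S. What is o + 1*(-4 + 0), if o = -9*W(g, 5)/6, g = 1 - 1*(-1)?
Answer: 5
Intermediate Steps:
g = 2 (g = 1 + 1 = 2)
o = 9 (o = -(-27)*2/6 = -9*(-6)*(1/6) = 54*(1/6) = 9)
o + 1*(-4 + 0) = 9 + 1*(-4 + 0) = 9 + 1*(-4) = 9 - 4 = 5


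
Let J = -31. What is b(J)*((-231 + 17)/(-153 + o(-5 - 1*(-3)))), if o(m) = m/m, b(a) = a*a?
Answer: 102827/76 ≈ 1353.0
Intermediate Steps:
b(a) = a²
o(m) = 1
b(J)*((-231 + 17)/(-153 + o(-5 - 1*(-3)))) = (-31)²*((-231 + 17)/(-153 + 1)) = 961*(-214/(-152)) = 961*(-214*(-1/152)) = 961*(107/76) = 102827/76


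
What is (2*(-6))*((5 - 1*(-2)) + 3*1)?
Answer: -120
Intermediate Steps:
(2*(-6))*((5 - 1*(-2)) + 3*1) = -12*((5 + 2) + 3) = -12*(7 + 3) = -12*10 = -120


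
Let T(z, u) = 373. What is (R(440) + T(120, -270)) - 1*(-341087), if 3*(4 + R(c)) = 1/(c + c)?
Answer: 901443841/2640 ≈ 3.4146e+5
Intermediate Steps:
R(c) = -4 + 1/(6*c) (R(c) = -4 + 1/(3*(c + c)) = -4 + 1/(3*((2*c))) = -4 + (1/(2*c))/3 = -4 + 1/(6*c))
(R(440) + T(120, -270)) - 1*(-341087) = ((-4 + (⅙)/440) + 373) - 1*(-341087) = ((-4 + (⅙)*(1/440)) + 373) + 341087 = ((-4 + 1/2640) + 373) + 341087 = (-10559/2640 + 373) + 341087 = 974161/2640 + 341087 = 901443841/2640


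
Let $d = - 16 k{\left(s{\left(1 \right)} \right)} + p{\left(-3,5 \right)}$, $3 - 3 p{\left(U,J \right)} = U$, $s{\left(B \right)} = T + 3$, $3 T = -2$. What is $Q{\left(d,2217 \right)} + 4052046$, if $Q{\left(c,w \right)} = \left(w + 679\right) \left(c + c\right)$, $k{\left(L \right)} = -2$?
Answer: $4248974$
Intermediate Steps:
$T = - \frac{2}{3}$ ($T = \frac{1}{3} \left(-2\right) = - \frac{2}{3} \approx -0.66667$)
$s{\left(B \right)} = \frac{7}{3}$ ($s{\left(B \right)} = - \frac{2}{3} + 3 = \frac{7}{3}$)
$p{\left(U,J \right)} = 1 - \frac{U}{3}$
$d = 34$ ($d = \left(-16\right) \left(-2\right) + \left(1 - -1\right) = 32 + \left(1 + 1\right) = 32 + 2 = 34$)
$Q{\left(c,w \right)} = 2 c \left(679 + w\right)$ ($Q{\left(c,w \right)} = \left(679 + w\right) 2 c = 2 c \left(679 + w\right)$)
$Q{\left(d,2217 \right)} + 4052046 = 2 \cdot 34 \left(679 + 2217\right) + 4052046 = 2 \cdot 34 \cdot 2896 + 4052046 = 196928 + 4052046 = 4248974$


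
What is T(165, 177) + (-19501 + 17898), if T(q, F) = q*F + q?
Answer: 27767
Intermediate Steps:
T(q, F) = q + F*q (T(q, F) = F*q + q = q + F*q)
T(165, 177) + (-19501 + 17898) = 165*(1 + 177) + (-19501 + 17898) = 165*178 - 1603 = 29370 - 1603 = 27767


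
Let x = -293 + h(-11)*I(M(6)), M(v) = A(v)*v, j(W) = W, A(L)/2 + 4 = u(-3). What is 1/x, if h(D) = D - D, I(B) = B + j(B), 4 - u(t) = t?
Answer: -1/293 ≈ -0.0034130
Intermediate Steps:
u(t) = 4 - t
A(L) = 6 (A(L) = -8 + 2*(4 - 1*(-3)) = -8 + 2*(4 + 3) = -8 + 2*7 = -8 + 14 = 6)
M(v) = 6*v
I(B) = 2*B (I(B) = B + B = 2*B)
h(D) = 0
x = -293 (x = -293 + 0*(2*(6*6)) = -293 + 0*(2*36) = -293 + 0*72 = -293 + 0 = -293)
1/x = 1/(-293) = -1/293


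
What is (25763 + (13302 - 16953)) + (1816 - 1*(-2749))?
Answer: 26677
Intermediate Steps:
(25763 + (13302 - 16953)) + (1816 - 1*(-2749)) = (25763 - 3651) + (1816 + 2749) = 22112 + 4565 = 26677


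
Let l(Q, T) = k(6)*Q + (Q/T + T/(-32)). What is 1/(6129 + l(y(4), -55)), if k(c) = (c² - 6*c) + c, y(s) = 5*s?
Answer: 352/2200125 ≈ 0.00015999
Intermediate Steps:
k(c) = c² - 5*c
l(Q, T) = 6*Q - T/32 + Q/T (l(Q, T) = (6*(-5 + 6))*Q + (Q/T + T/(-32)) = (6*1)*Q + (Q/T + T*(-1/32)) = 6*Q + (Q/T - T/32) = 6*Q + (-T/32 + Q/T) = 6*Q - T/32 + Q/T)
1/(6129 + l(y(4), -55)) = 1/(6129 + (6*(5*4) - 1/32*(-55) + (5*4)/(-55))) = 1/(6129 + (6*20 + 55/32 + 20*(-1/55))) = 1/(6129 + (120 + 55/32 - 4/11)) = 1/(6129 + 42717/352) = 1/(2200125/352) = 352/2200125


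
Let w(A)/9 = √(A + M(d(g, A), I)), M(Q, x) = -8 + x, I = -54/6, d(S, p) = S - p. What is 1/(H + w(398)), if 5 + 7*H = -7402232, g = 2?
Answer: -51815659/54793111091980 - 441*√381/54793111091980 ≈ -9.4582e-7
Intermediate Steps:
I = -9 (I = -54*⅙ = -9)
H = -7402237/7 (H = -5/7 + (⅐)*(-7402232) = -5/7 - 7402232/7 = -7402237/7 ≈ -1.0575e+6)
w(A) = 9*√(-17 + A) (w(A) = 9*√(A + (-8 - 9)) = 9*√(A - 17) = 9*√(-17 + A))
1/(H + w(398)) = 1/(-7402237/7 + 9*√(-17 + 398)) = 1/(-7402237/7 + 9*√381)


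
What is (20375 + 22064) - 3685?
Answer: 38754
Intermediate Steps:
(20375 + 22064) - 3685 = 42439 - 3685 = 38754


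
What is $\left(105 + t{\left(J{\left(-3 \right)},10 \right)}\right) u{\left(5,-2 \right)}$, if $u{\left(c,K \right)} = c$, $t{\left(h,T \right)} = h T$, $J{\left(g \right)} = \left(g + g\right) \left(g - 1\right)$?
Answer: $1725$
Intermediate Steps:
$J{\left(g \right)} = 2 g \left(-1 + g\right)$
$t{\left(h,T \right)} = T h$
$\left(105 + t{\left(J{\left(-3 \right)},10 \right)}\right) u{\left(5,-2 \right)} = \left(105 + 10 \cdot 2 \left(-3\right) \left(-1 - 3\right)\right) 5 = \left(105 + 10 \cdot 2 \left(-3\right) \left(-4\right)\right) 5 = \left(105 + 10 \cdot 24\right) 5 = \left(105 + 240\right) 5 = 345 \cdot 5 = 1725$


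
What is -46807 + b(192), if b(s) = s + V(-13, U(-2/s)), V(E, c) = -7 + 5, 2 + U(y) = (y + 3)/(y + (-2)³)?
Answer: -46617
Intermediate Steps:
U(y) = -2 + (3 + y)/(-8 + y) (U(y) = -2 + (y + 3)/(y + (-2)³) = -2 + (3 + y)/(y - 8) = -2 + (3 + y)/(-8 + y))
V(E, c) = -2
b(s) = -2 + s (b(s) = s - 2 = -2 + s)
-46807 + b(192) = -46807 + (-2 + 192) = -46807 + 190 = -46617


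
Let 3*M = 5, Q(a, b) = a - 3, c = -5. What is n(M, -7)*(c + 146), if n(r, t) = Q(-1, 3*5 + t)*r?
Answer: -940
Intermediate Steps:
Q(a, b) = -3 + a
M = 5/3 (M = (1/3)*5 = 5/3 ≈ 1.6667)
n(r, t) = -4*r (n(r, t) = (-3 - 1)*r = -4*r)
n(M, -7)*(c + 146) = (-4*5/3)*(-5 + 146) = -20/3*141 = -940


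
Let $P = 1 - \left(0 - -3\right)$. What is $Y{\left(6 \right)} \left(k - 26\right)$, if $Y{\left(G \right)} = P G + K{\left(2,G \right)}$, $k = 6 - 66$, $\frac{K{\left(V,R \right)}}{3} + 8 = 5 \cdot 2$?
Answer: $516$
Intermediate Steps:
$K{\left(V,R \right)} = 6$ ($K{\left(V,R \right)} = -24 + 3 \cdot 5 \cdot 2 = -24 + 3 \cdot 10 = -24 + 30 = 6$)
$P = -2$ ($P = 1 - \left(0 + 3\right) = 1 - 3 = -2$)
$k = -60$ ($k = 6 - 66 = -60$)
$Y{\left(G \right)} = 6 - 2 G$ ($Y{\left(G \right)} = - 2 G + 6 = 6 - 2 G$)
$Y{\left(6 \right)} \left(k - 26\right) = \left(6 - 12\right) \left(-60 - 26\right) = \left(6 - 12\right) \left(-86\right) = \left(-6\right) \left(-86\right) = 516$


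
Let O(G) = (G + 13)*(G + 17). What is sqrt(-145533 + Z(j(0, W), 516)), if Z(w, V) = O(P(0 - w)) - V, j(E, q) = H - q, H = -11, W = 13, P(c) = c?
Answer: 2*I*sqrt(36133) ≈ 380.17*I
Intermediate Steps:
O(G) = (13 + G)*(17 + G)
j(E, q) = -11 - q
Z(w, V) = 221 + w**2 - V - 30*w (Z(w, V) = (221 + (0 - w)**2 + 30*(0 - w)) - V = (221 + (-w)**2 + 30*(-w)) - V = (221 + w**2 - 30*w) - V = 221 + w**2 - V - 30*w)
sqrt(-145533 + Z(j(0, W), 516)) = sqrt(-145533 + (221 + (-11 - 1*13)**2 - 1*516 - 30*(-11 - 1*13))) = sqrt(-145533 + (221 + (-11 - 13)**2 - 516 - 30*(-11 - 13))) = sqrt(-145533 + (221 + (-24)**2 - 516 - 30*(-24))) = sqrt(-145533 + (221 + 576 - 516 + 720)) = sqrt(-145533 + 1001) = sqrt(-144532) = 2*I*sqrt(36133)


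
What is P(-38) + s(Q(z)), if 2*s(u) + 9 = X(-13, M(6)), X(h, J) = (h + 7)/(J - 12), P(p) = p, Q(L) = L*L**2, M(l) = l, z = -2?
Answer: -42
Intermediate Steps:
Q(L) = L**3
X(h, J) = (7 + h)/(-12 + J)
s(u) = -4 (s(u) = -9/2 + ((7 - 13)/(-12 + 6))/2 = -9/2 + (-6/(-6))/2 = -9/2 + (-1/6*(-6))/2 = -9/2 + (1/2)*1 = -9/2 + 1/2 = -4)
P(-38) + s(Q(z)) = -38 - 4 = -42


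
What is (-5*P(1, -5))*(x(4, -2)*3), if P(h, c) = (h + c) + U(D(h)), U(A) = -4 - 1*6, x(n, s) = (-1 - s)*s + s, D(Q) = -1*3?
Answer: -840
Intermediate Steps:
D(Q) = -3
x(n, s) = s + s*(-1 - s) (x(n, s) = s*(-1 - s) + s = s + s*(-1 - s))
U(A) = -10 (U(A) = -4 - 6 = -10)
P(h, c) = -10 + c + h (P(h, c) = (h + c) - 10 = (c + h) - 10 = -10 + c + h)
(-5*P(1, -5))*(x(4, -2)*3) = (-5*(-10 - 5 + 1))*(-1*(-2)²*3) = (-5*(-14))*(-1*4*3) = 70*(-4*3) = 70*(-12) = -840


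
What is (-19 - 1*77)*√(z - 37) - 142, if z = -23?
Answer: -142 - 192*I*√15 ≈ -142.0 - 743.61*I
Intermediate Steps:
(-19 - 1*77)*√(z - 37) - 142 = (-19 - 1*77)*√(-23 - 37) - 142 = (-19 - 77)*√(-60) - 142 = -192*I*√15 - 142 = -142 - 192*I*√15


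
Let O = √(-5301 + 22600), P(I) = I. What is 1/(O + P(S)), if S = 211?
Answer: 211/27222 - √17299/27222 ≈ 0.0029195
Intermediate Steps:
O = √17299 ≈ 131.53
1/(O + P(S)) = 1/(√17299 + 211) = 1/(211 + √17299)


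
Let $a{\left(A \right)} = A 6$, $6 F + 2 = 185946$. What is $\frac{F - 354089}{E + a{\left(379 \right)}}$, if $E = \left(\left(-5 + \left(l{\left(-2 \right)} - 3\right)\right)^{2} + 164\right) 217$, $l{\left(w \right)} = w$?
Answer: $- \frac{969295}{178686} \approx -5.4246$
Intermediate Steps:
$F = \frac{92972}{3}$ ($F = - \frac{1}{3} + \frac{1}{6} \cdot 185946 = - \frac{1}{3} + 30991 = \frac{92972}{3} \approx 30991.0$)
$a{\left(A \right)} = 6 A$
$E = 57288$ ($E = \left(\left(-5 - 5\right)^{2} + 164\right) 217 = \left(\left(-10\right)^{2} + 164\right) 217 = \left(100 + 164\right) 217 = 264 \cdot 217 = 57288$)
$\frac{F - 354089}{E + a{\left(379 \right)}} = \frac{\frac{92972}{3} - 354089}{57288 + 6 \cdot 379} = - \frac{969295}{3 \left(57288 + 2274\right)} = - \frac{969295}{3 \cdot 59562} = \left(- \frac{969295}{3}\right) \frac{1}{59562} = - \frac{969295}{178686}$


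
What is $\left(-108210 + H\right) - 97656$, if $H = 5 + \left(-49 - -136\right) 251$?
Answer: $-184024$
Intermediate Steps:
$H = 21842$ ($H = 5 + \left(-49 + 136\right) 251 = 5 + 87 \cdot 251 = 5 + 21837 = 21842$)
$\left(-108210 + H\right) - 97656 = \left(-108210 + 21842\right) - 97656 = -86368 - 97656 = -184024$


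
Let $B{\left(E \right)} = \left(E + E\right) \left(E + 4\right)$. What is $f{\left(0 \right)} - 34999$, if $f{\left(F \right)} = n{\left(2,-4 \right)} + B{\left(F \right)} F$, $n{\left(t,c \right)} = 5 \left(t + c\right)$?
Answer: $-35009$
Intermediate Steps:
$B{\left(E \right)} = 2 E \left(4 + E\right)$
$n{\left(t,c \right)} = 5 c + 5 t$ ($n{\left(t,c \right)} = 5 \left(c + t\right) = 5 c + 5 t$)
$f{\left(F \right)} = -10 + 2 F^{2} \left(4 + F\right)$ ($f{\left(F \right)} = \left(5 \left(-4\right) + 5 \cdot 2\right) + 2 F \left(4 + F\right) F = \left(-20 + 10\right) + 2 F^{2} \left(4 + F\right) = -10 + 2 F^{2} \left(4 + F\right)$)
$f{\left(0 \right)} - 34999 = \left(-10 + 2 \cdot 0^{2} \left(4 + 0\right)\right) - 34999 = \left(-10 + 2 \cdot 0 \cdot 4\right) - 34999 = \left(-10 + 0\right) - 34999 = -10 - 34999 = -35009$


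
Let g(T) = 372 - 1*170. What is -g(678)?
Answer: -202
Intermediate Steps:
g(T) = 202 (g(T) = 372 - 170 = 202)
-g(678) = -1*202 = -202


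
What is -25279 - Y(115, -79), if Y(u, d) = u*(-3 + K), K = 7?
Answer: -25739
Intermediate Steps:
Y(u, d) = 4*u (Y(u, d) = u*(-3 + 7) = u*4 = 4*u)
-25279 - Y(115, -79) = -25279 - 4*115 = -25279 - 1*460 = -25279 - 460 = -25739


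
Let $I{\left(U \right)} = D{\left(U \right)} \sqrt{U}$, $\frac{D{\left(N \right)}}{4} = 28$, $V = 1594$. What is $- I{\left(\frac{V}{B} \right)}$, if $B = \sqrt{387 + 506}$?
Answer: $- \frac{112 \cdot 893^{\frac{3}{4}} \sqrt{1594}}{893} \approx -817.99$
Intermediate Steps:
$B = \sqrt{893} \approx 29.883$
$D{\left(N \right)} = 112$ ($D{\left(N \right)} = 4 \cdot 28 = 112$)
$I{\left(U \right)} = 112 \sqrt{U}$
$- I{\left(\frac{V}{B} \right)} = - 112 \sqrt{\frac{1594}{\sqrt{893}}} = - 112 \sqrt{1594 \frac{\sqrt{893}}{893}} = - 112 \sqrt{\frac{1594 \sqrt{893}}{893}} = - 112 \frac{893^{\frac{3}{4}} \cdot 893 \sqrt{1594}}{797449} = - \frac{112 \cdot 893^{\frac{3}{4}} \sqrt{1594}}{893}$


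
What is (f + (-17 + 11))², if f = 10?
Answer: 16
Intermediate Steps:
(f + (-17 + 11))² = (10 + (-17 + 11))² = (10 - 6)² = 4² = 16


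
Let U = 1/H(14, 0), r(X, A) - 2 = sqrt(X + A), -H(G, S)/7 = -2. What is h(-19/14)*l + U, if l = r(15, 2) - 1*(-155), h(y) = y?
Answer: -213 - 19*sqrt(17)/14 ≈ -218.60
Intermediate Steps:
H(G, S) = 14 (H(G, S) = -7*(-2) = 14)
r(X, A) = 2 + sqrt(A + X) (r(X, A) = 2 + sqrt(X + A) = 2 + sqrt(A + X))
l = 157 + sqrt(17) (l = (2 + sqrt(2 + 15)) - 1*(-155) = (2 + sqrt(17)) + 155 = 157 + sqrt(17) ≈ 161.12)
U = 1/14 ≈ 0.071429
h(-19/14)*l + U = (-19/14)*(157 + sqrt(17)) + 1/14 = (-19*1/14)*(157 + sqrt(17)) + 1/14 = -19*(157 + sqrt(17))/14 + 1/14 = (-2983/14 - 19*sqrt(17)/14) + 1/14 = -213 - 19*sqrt(17)/14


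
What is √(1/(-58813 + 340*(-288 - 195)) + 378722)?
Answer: 5*√753561631224049/223033 ≈ 615.40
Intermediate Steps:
√(1/(-58813 + 340*(-288 - 195)) + 378722) = √(1/(-58813 + 340*(-483)) + 378722) = √(1/(-58813 - 164220) + 378722) = √(1/(-223033) + 378722) = √(-1/223033 + 378722) = √(84467503825/223033) = 5*√753561631224049/223033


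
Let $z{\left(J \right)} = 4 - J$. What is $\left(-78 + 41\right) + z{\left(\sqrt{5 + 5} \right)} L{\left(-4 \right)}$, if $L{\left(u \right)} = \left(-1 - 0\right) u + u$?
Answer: $-37$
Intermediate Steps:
$L{\left(u \right)} = 0$ ($L{\left(u \right)} = \left(-1 + 0\right) u + u = - u + u = 0$)
$\left(-78 + 41\right) + z{\left(\sqrt{5 + 5} \right)} L{\left(-4 \right)} = \left(-78 + 41\right) + \left(4 - \sqrt{5 + 5}\right) 0 = -37 + \left(4 - \sqrt{10}\right) 0 = -37 + 0 = -37$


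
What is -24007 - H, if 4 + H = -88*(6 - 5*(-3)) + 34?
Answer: -22189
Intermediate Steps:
H = -1818 (H = -4 + (-88*(6 - 5*(-3)) + 34) = -4 + (-88*(6 + 15) + 34) = -4 + (-88*21 + 34) = -4 + (-1848 + 34) = -4 - 1814 = -1818)
-24007 - H = -24007 - 1*(-1818) = -24007 + 1818 = -22189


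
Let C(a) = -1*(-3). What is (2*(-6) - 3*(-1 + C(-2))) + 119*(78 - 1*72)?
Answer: 696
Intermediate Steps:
C(a) = 3
(2*(-6) - 3*(-1 + C(-2))) + 119*(78 - 1*72) = (2*(-6) - 3*(-1 + 3)) + 119*(78 - 1*72) = (-12 - 3*2) + 119*(78 - 72) = (-12 - 6) + 119*6 = -18 + 714 = 696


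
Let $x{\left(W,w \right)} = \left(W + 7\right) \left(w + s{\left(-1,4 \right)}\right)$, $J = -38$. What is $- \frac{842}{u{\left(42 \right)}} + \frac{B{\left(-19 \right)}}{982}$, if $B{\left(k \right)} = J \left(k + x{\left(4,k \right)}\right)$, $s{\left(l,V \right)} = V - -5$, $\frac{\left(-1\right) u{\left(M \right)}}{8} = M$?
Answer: $\frac{618479}{82488} \approx 7.4978$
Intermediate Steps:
$u{\left(M \right)} = - 8 M$
$s{\left(l,V \right)} = 5 + V$ ($s{\left(l,V \right)} = V + 5 = 5 + V$)
$x{\left(W,w \right)} = \left(7 + W\right) \left(9 + w\right)$ ($x{\left(W,w \right)} = \left(W + 7\right) \left(w + \left(5 + 4\right)\right) = \left(7 + W\right) \left(w + 9\right) = \left(7 + W\right) \left(9 + w\right)$)
$B{\left(k \right)} = -3762 - 456 k$ ($B{\left(k \right)} = - 38 \left(k + \left(63 + 7 k + 9 \cdot 4 + 4 k\right)\right) = - 38 \left(k + \left(63 + 7 k + 36 + 4 k\right)\right) = - 38 \left(k + \left(99 + 11 k\right)\right) = - 38 \left(99 + 12 k\right) = -3762 - 456 k$)
$- \frac{842}{u{\left(42 \right)}} + \frac{B{\left(-19 \right)}}{982} = - \frac{842}{\left(-8\right) 42} + \frac{-3762 - -8664}{982} = - \frac{842}{-336} + \left(-3762 + 8664\right) \frac{1}{982} = \left(-842\right) \left(- \frac{1}{336}\right) + 4902 \cdot \frac{1}{982} = \frac{421}{168} + \frac{2451}{491} = \frac{618479}{82488}$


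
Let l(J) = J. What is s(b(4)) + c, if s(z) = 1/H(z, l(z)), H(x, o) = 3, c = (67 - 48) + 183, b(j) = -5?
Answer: 607/3 ≈ 202.33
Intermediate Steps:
c = 202 (c = 19 + 183 = 202)
s(z) = 1/3
s(b(4)) + c = 1/3 + 202 = 607/3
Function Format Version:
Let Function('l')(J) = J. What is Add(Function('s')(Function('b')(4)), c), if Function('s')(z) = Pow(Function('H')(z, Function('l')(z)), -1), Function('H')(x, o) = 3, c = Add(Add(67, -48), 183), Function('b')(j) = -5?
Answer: Rational(607, 3) ≈ 202.33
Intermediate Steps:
c = 202 (c = Add(19, 183) = 202)
Function('s')(z) = Rational(1, 3) (Function('s')(z) = Pow(3, -1) = Rational(1, 3))
Add(Function('s')(Function('b')(4)), c) = Add(Rational(1, 3), 202) = Rational(607, 3)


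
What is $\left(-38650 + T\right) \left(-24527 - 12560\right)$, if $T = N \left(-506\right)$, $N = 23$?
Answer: $1865031056$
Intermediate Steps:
$T = -11638$ ($T = 23 \left(-506\right) = -11638$)
$\left(-38650 + T\right) \left(-24527 - 12560\right) = \left(-38650 - 11638\right) \left(-24527 - 12560\right) = \left(-50288\right) \left(-37087\right) = 1865031056$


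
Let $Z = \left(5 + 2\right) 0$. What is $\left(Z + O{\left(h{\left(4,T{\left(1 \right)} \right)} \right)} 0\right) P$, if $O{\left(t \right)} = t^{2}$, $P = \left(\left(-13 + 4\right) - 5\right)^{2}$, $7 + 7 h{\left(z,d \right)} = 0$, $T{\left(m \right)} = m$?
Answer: $0$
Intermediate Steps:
$h{\left(z,d \right)} = -1$ ($h{\left(z,d \right)} = -1 + \frac{1}{7} \cdot 0 = -1 + 0 = -1$)
$P = 196$ ($P = \left(-9 - 5\right)^{2} = \left(-14\right)^{2} = 196$)
$Z = 0$ ($Z = 7 \cdot 0 = 0$)
$\left(Z + O{\left(h{\left(4,T{\left(1 \right)} \right)} \right)} 0\right) P = \left(0 + \left(-1\right)^{2} \cdot 0\right) 196 = \left(0 + 1 \cdot 0\right) 196 = \left(0 + 0\right) 196 = 0 \cdot 196 = 0$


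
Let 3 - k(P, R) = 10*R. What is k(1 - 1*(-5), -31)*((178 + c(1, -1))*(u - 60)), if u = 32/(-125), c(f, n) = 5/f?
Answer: -431425428/125 ≈ -3.4514e+6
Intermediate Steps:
k(P, R) = 3 - 10*R
u = -32/125 (u = 32*(-1/125) = -32/125 ≈ -0.25600)
k(1 - 1*(-5), -31)*((178 + c(1, -1))*(u - 60)) = (3 - 10*(-31))*((178 + 5/1)*(-32/125 - 60)) = (3 + 310)*((178 + 5*1)*(-7532/125)) = 313*((178 + 5)*(-7532/125)) = 313*(183*(-7532/125)) = 313*(-1378356/125) = -431425428/125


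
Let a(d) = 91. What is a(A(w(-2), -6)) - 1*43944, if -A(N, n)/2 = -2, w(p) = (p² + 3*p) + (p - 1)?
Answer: -43853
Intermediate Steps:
w(p) = -1 + p² + 4*p (w(p) = (p² + 3*p) + (-1 + p) = -1 + p² + 4*p)
A(N, n) = 4 (A(N, n) = -2*(-2) = 4)
a(A(w(-2), -6)) - 1*43944 = 91 - 1*43944 = 91 - 43944 = -43853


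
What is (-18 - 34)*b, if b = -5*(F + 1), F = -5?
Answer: -1040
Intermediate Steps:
b = 20 (b = -5*(-5 + 1) = -5*(-4) = 20)
(-18 - 34)*b = (-18 - 34)*20 = -52*20 = -1040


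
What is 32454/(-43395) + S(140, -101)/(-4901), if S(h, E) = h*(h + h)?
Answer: -620047018/70892965 ≈ -8.7462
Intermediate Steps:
S(h, E) = 2*h² (S(h, E) = h*(2*h) = 2*h²)
32454/(-43395) + S(140, -101)/(-4901) = 32454/(-43395) + (2*140²)/(-4901) = 32454*(-1/43395) + (2*19600)*(-1/4901) = -10818/14465 + 39200*(-1/4901) = -10818/14465 - 39200/4901 = -620047018/70892965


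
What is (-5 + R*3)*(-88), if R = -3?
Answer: 1232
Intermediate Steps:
(-5 + R*3)*(-88) = (-5 - 3*3)*(-88) = (-5 - 9)*(-88) = -14*(-88) = 1232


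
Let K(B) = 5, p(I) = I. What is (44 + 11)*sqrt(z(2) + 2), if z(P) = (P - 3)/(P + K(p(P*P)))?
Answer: 55*sqrt(91)/7 ≈ 74.952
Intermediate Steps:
z(P) = (-3 + P)/(5 + P) (z(P) = (P - 3)/(P + 5) = (-3 + P)/(5 + P))
(44 + 11)*sqrt(z(2) + 2) = (44 + 11)*sqrt((-3 + 2)/(5 + 2) + 2) = 55*sqrt(-1/7 + 2) = 55*sqrt(13/7) = 55*(sqrt(91)/7) = 55*sqrt(91)/7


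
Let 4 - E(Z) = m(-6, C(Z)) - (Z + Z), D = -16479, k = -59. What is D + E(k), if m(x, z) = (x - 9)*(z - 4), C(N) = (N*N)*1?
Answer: 35562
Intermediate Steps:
C(N) = N² (C(N) = N²*1 = N²)
m(x, z) = (-9 + x)*(-4 + z)
E(Z) = -56 + 2*Z + 15*Z² (E(Z) = 4 - ((36 - 9*Z² - 4*(-6) - 6*Z²) - (Z + Z)) = 4 - ((36 - 9*Z² + 24 - 6*Z²) - 2*Z) = 4 - ((60 - 15*Z²) - 2*Z) = 4 - (60 - 15*Z² - 2*Z) = 4 + (-60 + 2*Z + 15*Z²) = -56 + 2*Z + 15*Z²)
D + E(k) = -16479 + (-56 + 2*(-59) + 15*(-59)²) = -16479 + (-56 - 118 + 15*3481) = -16479 + (-56 - 118 + 52215) = -16479 + 52041 = 35562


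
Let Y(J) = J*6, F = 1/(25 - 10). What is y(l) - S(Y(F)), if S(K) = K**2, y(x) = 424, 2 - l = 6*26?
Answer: 10596/25 ≈ 423.84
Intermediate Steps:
F = 1/15 ≈ 0.066667
l = -154 (l = 2 - 6*26 = 2 - 1*156 = 2 - 156 = -154)
Y(J) = 6*J
y(l) - S(Y(F)) = 424 - (6*(1/15))**2 = 424 - (2/5)**2 = 424 - 1*4/25 = 424 - 4/25 = 10596/25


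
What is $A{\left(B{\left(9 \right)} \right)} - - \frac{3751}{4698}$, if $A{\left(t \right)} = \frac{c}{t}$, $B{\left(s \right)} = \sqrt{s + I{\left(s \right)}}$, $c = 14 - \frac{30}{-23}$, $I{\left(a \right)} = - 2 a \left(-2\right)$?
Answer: $\frac{3751}{4698} + \frac{352 \sqrt{5}}{345} \approx 3.0799$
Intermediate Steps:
$I{\left(a \right)} = 4 a$
$c = \frac{352}{23}$ ($c = 14 - 30 \left(- \frac{1}{23}\right) = 14 - - \frac{30}{23} = 14 + \frac{30}{23} = \frac{352}{23} \approx 15.304$)
$B{\left(s \right)} = \sqrt{5} \sqrt{s}$ ($B{\left(s \right)} = \sqrt{s + 4 s} = \sqrt{5 s} = \sqrt{5} \sqrt{s}$)
$A{\left(t \right)} = \frac{352}{23 t}$
$A{\left(B{\left(9 \right)} \right)} - - \frac{3751}{4698} = \frac{352}{23 \sqrt{5} \sqrt{9}} - - \frac{3751}{4698} = \frac{352}{23 \sqrt{5} \cdot 3} - \left(-3751\right) \frac{1}{4698} = \frac{352}{23 \cdot 3 \sqrt{5}} - - \frac{3751}{4698} = \frac{352 \frac{\sqrt{5}}{15}}{23} + \frac{3751}{4698} = \frac{352 \sqrt{5}}{345} + \frac{3751}{4698} = \frac{3751}{4698} + \frac{352 \sqrt{5}}{345}$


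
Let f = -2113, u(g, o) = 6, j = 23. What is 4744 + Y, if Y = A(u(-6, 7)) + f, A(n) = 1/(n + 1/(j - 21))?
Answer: 34205/13 ≈ 2631.2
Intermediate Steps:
A(n) = 1/(1/2 + n) (A(n) = 1/(n + 1/(23 - 21)) = 1/(n + 1/2) = 1/(1/2 + n))
Y = -27467/13 (Y = 2/(1 + 2*6) - 2113 = 2/(1 + 12) - 2113 = 2/13 - 2113 = -27467/13 ≈ -2112.8)
4744 + Y = 4744 - 27467/13 = 34205/13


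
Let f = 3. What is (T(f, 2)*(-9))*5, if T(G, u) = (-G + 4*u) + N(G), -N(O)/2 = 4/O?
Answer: -105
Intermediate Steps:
N(O) = -8/O
T(G, u) = -G - 8/G + 4*u (T(G, u) = (-G + 4*u) - 8/G = -G - 8/G + 4*u)
(T(f, 2)*(-9))*5 = ((-1*3 - 8/3 + 4*2)*(-9))*5 = ((-3 - 8*1/3 + 8)*(-9))*5 = ((-3 - 8/3 + 8)*(-9))*5 = ((7/3)*(-9))*5 = -21*5 = -105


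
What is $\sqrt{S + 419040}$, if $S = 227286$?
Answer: $3 \sqrt{71814} \approx 803.94$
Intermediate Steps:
$\sqrt{S + 419040} = \sqrt{227286 + 419040} = \sqrt{646326} = 3 \sqrt{71814}$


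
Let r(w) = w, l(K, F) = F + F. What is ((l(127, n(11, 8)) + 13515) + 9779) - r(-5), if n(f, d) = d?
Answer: 23315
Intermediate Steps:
l(K, F) = 2*F
((l(127, n(11, 8)) + 13515) + 9779) - r(-5) = ((2*8 + 13515) + 9779) - 1*(-5) = ((16 + 13515) + 9779) + 5 = (13531 + 9779) + 5 = 23310 + 5 = 23315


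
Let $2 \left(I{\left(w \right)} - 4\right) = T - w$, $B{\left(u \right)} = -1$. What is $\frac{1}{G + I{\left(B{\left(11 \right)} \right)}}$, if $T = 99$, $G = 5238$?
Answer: $\frac{1}{5292} \approx 0.00018896$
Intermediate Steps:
$I{\left(w \right)} = \frac{107}{2} - \frac{w}{2}$ ($I{\left(w \right)} = 4 + \frac{99 - w}{2} = 4 - \left(- \frac{99}{2} + \frac{w}{2}\right) = \frac{107}{2} - \frac{w}{2}$)
$\frac{1}{G + I{\left(B{\left(11 \right)} \right)}} = \frac{1}{5238 + \left(\frac{107}{2} - - \frac{1}{2}\right)} = \frac{1}{5238 + \left(\frac{107}{2} + \frac{1}{2}\right)} = \frac{1}{5238 + 54} = \frac{1}{5292}$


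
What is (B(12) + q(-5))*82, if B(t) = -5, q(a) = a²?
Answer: 1640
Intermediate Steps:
(B(12) + q(-5))*82 = (-5 + (-5)²)*82 = (-5 + 25)*82 = 20*82 = 1640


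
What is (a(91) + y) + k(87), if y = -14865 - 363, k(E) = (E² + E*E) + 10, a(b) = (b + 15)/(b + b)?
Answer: -7227/91 ≈ -79.418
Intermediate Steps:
a(b) = (15 + b)/(2*b) (a(b) = (15 + b)/((2*b)) = (15 + b)*(1/(2*b)) = (15 + b)/(2*b))
k(E) = 10 + 2*E² (k(E) = (E² + E²) + 10 = 2*E² + 10 = 10 + 2*E²)
y = -15228
(a(91) + y) + k(87) = ((½)*(15 + 91)/91 - 15228) + (10 + 2*87²) = ((½)*(1/91)*106 - 15228) + (10 + 2*7569) = (53/91 - 15228) + (10 + 15138) = -1385695/91 + 15148 = -7227/91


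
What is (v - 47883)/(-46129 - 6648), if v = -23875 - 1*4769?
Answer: 76527/52777 ≈ 1.4500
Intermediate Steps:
v = -28644 (v = -23875 - 4769 = -28644)
(v - 47883)/(-46129 - 6648) = (-28644 - 47883)/(-46129 - 6648) = -76527/(-52777) = -76527*(-1/52777) = 76527/52777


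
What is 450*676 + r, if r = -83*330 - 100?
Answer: 276710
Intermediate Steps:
r = -27490 (r = -27390 - 100 = -27490)
450*676 + r = 450*676 - 27490 = 304200 - 27490 = 276710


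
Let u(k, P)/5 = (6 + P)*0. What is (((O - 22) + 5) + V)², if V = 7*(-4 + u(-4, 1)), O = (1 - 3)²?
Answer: 1681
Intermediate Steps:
u(k, P) = 0 (u(k, P) = 5*((6 + P)*0) = 5*0 = 0)
O = 4 (O = (-2)² = 4)
V = -28 (V = 7*(-4 + 0) = 7*(-4) = -28)
(((O - 22) + 5) + V)² = (((4 - 22) + 5) - 28)² = ((-18 + 5) - 28)² = (-13 - 28)² = (-41)² = 1681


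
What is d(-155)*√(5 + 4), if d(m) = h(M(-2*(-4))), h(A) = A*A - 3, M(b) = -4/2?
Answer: 3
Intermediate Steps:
M(b) = -2 (M(b) = -4*½ = -2)
h(A) = -3 + A² (h(A) = A² - 3 = -3 + A²)
d(m) = 1 (d(m) = -3 + (-2)² = -3 + 4 = 1)
d(-155)*√(5 + 4) = 1*√(5 + 4) = 1*√9 = 1*3 = 3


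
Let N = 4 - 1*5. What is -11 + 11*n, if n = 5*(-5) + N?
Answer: -297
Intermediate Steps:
N = -1 (N = 4 - 5 = -1)
n = -26 (n = 5*(-5) - 1 = -25 - 1 = -26)
-11 + 11*n = -11 + 11*(-26) = -11 - 286 = -297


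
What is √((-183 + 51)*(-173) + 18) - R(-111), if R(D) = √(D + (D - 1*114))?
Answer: √22854 - 4*I*√21 ≈ 151.18 - 18.33*I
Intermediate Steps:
R(D) = √(-114 + 2*D) (R(D) = √(D + (D - 114)) = √(D + (-114 + D)) = √(-114 + 2*D))
√((-183 + 51)*(-173) + 18) - R(-111) = √((-183 + 51)*(-173) + 18) - √(-114 + 2*(-111)) = √(-132*(-173) + 18) - √(-114 - 222) = √(22836 + 18) - √(-336) = √22854 - 4*I*√21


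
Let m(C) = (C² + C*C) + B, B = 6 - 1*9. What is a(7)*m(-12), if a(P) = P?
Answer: 1995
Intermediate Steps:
B = -3 (B = 6 - 9 = -3)
m(C) = -3 + 2*C² (m(C) = (C² + C*C) - 3 = (C² + C²) - 3 = 2*C² - 3 = -3 + 2*C²)
a(7)*m(-12) = 7*(-3 + 2*(-12)²) = 7*(-3 + 2*144) = 7*(-3 + 288) = 7*285 = 1995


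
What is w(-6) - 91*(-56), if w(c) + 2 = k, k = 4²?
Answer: 5110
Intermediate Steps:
k = 16
w(c) = 14 (w(c) = -2 + 16 = 14)
w(-6) - 91*(-56) = 14 - 91*(-56) = 14 + 5096 = 5110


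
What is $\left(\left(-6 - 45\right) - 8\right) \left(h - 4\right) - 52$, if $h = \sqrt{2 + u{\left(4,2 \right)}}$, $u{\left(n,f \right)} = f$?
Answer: $66$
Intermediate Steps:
$h = 2$ ($h = \sqrt{2 + 2} = \sqrt{4} = 2$)
$\left(\left(-6 - 45\right) - 8\right) \left(h - 4\right) - 52 = \left(\left(-6 - 45\right) - 8\right) \left(2 - 4\right) - 52 = \left(-51 - 8\right) \left(2 - 4\right) - 52 = \left(-59\right) \left(-2\right) - 52 = 118 - 52 = 66$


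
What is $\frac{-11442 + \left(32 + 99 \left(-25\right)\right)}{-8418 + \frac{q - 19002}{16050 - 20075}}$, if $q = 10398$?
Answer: $\frac{20125}{12198} \approx 1.6499$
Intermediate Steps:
$\frac{-11442 + \left(32 + 99 \left(-25\right)\right)}{-8418 + \frac{q - 19002}{16050 - 20075}} = \frac{-11442 + \left(32 + 99 \left(-25\right)\right)}{-8418 + \frac{10398 - 19002}{16050 - 20075}} = \frac{-11442 + \left(32 - 2475\right)}{-8418 - \frac{8604}{-4025}} = \frac{-11442 - 2443}{-8418 - - \frac{8604}{4025}} = - \frac{13885}{-8418 + \frac{8604}{4025}} = - \frac{13885}{- \frac{33873846}{4025}} = \left(-13885\right) \left(- \frac{4025}{33873846}\right) = \frac{20125}{12198}$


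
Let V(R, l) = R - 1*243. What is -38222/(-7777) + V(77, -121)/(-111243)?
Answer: 386656448/78648801 ≈ 4.9162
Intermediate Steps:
V(R, l) = -243 + R (V(R, l) = R - 243 = -243 + R)
-38222/(-7777) + V(77, -121)/(-111243) = -38222/(-7777) + (-243 + 77)/(-111243) = -38222*(-1/7777) - 166*(-1/111243) = 38222/7777 + 166/111243 = 386656448/78648801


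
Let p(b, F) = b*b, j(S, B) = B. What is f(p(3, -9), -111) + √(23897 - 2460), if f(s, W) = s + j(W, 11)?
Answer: 20 + √21437 ≈ 166.41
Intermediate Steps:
p(b, F) = b²
f(s, W) = 11 + s (f(s, W) = s + 11 = 11 + s)
f(p(3, -9), -111) + √(23897 - 2460) = (11 + 3²) + √(23897 - 2460) = (11 + 9) + √21437 = 20 + √21437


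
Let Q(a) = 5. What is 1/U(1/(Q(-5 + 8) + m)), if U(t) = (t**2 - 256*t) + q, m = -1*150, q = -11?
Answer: -21025/194154 ≈ -0.10829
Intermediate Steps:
m = -150
U(t) = -11 + t**2 - 256*t (U(t) = (t**2 - 256*t) - 11 = -11 + t**2 - 256*t)
1/U(1/(Q(-5 + 8) + m)) = 1/(-11 + (1/(5 - 150))**2 - 256/(5 - 150)) = 1/(-11 + (1/(-145))**2 - 256/(-145)) = 1/(-11 + (-1/145)**2 - 256*(-1/145)) = 1/(-11 + 1/21025 + 256/145) = 1/(-194154/21025) = -21025/194154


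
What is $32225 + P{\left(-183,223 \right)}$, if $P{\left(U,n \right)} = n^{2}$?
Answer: $81954$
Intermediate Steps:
$32225 + P{\left(-183,223 \right)} = 32225 + 223^{2} = 32225 + 49729 = 81954$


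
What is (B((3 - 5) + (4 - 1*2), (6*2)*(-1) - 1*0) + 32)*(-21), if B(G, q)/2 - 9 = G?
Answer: -1050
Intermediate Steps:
B(G, q) = 18 + 2*G
(B((3 - 5) + (4 - 1*2), (6*2)*(-1) - 1*0) + 32)*(-21) = ((18 + 2*((3 - 5) + (4 - 1*2))) + 32)*(-21) = ((18 + 2*(-2 + (4 - 2))) + 32)*(-21) = ((18 + 2*(-2 + 2)) + 32)*(-21) = ((18 + 2*0) + 32)*(-21) = ((18 + 0) + 32)*(-21) = (18 + 32)*(-21) = 50*(-21) = -1050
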